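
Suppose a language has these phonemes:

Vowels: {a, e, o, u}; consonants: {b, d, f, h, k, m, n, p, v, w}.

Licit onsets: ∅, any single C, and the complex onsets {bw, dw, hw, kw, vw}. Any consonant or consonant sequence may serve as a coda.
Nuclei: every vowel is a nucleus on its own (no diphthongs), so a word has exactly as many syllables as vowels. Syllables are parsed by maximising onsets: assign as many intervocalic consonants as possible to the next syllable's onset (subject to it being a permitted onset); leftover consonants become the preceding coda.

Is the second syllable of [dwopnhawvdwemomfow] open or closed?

closed

Nuclei (vowels): o, a, e, o, o → 5 syllables.
V1 /o/ – V2 /a/: /pnh/; trying suffixes from longest down, /h/ is the first permitted one, so coda /pn/ | onset /h/.
V2 /a/ – V3 /e/: /wvdw/; trying suffixes from longest down, /dw/ is the first permitted one, so coda /wv/ | onset /dw/.
V3 /e/ – V4 /o/: /m/ → onset of the next syllable (single consonants are always licit onsets).
V4 /o/ – V5 /o/: cluster /mf/ — the longest permitted-onset suffix is /f/; onset = /f/, preceding coda = /m/.
Putting it together: dwopn.hawv.dwe.mom.fow.
Syllable 2 is /hawv/ with coda /wv/, so it is closed.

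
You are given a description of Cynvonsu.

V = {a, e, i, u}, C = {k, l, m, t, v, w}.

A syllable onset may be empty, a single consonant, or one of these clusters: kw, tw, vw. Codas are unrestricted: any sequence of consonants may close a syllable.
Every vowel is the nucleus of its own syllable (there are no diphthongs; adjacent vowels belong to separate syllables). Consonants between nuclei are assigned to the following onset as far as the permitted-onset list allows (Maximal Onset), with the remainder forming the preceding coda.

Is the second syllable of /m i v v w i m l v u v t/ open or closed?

closed

The vowels are i, i, u — 3 nuclei, so 3 syllables.
Between /i/ (V1) and /i/ (V2): /vvw/; trying suffixes from longest down, /vw/ is the first permitted one, so coda /v/ | onset /vw/.
Between /i/ (V2) and /u/ (V3): /mlv/; trying suffixes from longest down, /v/ is the first permitted one, so coda /ml/ | onset /v/.
Result: miv.vwiml.vuvt.
Syllable 2 is /vwiml/ with coda /ml/, so it is closed.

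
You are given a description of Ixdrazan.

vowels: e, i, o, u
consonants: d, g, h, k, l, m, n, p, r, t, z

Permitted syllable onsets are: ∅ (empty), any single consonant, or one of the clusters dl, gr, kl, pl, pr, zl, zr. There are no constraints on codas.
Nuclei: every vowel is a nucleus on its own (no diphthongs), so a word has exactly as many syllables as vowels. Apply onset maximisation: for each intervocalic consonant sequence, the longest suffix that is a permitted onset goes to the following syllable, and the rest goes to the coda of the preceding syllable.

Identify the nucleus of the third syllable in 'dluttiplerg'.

Nuclei (vowels): u, i, e → 3 syllables.
The third nucleus (vowel 3 from the left) is /e/.

e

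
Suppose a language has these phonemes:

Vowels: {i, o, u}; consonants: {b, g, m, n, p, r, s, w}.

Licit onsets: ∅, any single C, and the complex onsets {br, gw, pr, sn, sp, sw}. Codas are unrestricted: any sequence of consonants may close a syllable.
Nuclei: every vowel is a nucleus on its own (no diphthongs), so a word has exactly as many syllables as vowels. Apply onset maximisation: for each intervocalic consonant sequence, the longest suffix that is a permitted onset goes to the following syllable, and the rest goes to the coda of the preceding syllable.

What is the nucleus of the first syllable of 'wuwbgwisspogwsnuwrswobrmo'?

Nuclei (vowels): u, i, o, u, o, o → 6 syllables.
The first nucleus (vowel 1 from the left) is /u/.

u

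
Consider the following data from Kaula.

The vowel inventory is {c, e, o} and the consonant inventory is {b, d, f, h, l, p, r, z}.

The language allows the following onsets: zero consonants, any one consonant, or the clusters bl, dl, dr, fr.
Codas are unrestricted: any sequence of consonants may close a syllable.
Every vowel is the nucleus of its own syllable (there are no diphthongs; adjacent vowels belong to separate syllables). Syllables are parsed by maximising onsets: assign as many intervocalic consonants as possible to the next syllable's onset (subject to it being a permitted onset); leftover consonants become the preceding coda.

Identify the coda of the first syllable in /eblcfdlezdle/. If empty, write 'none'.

none

Nuclei (vowels): e, c, e, e → 4 syllables.
σ1/σ2 boundary: cluster /bl/ — /bl/ is itself a permitted onset, so the whole cluster goes right; preceding coda = ∅.
σ2/σ3 boundary: cluster /fdl/ — the longest permitted-onset suffix is /dl/; onset = /dl/, preceding coda = /f/.
σ3/σ4 boundary: /zdl/ splits as /z/ + /dl/ (/dl/ is the longest suffix that is a licit onset).
Result: e.blcf.dlez.dle.
Syllable 1 is /e/: onset ∅, nucleus /e/, coda ∅.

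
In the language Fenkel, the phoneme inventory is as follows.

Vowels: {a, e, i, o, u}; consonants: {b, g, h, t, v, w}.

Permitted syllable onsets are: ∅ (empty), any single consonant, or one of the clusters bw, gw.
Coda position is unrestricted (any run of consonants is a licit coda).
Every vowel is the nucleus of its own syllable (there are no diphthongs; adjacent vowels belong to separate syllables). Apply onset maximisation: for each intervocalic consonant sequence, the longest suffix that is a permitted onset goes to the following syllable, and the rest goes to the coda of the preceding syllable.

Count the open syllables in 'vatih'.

Nuclei (vowels): a, i → 2 syllables.
V1 /a/ – V2 /i/: /t/ → onset of the next syllable (single consonants are always licit onsets).
Syllabification: va.tih.
Classifying each syllable: /va/ (open), /tih/ (closed).
Open syllables: 1.

1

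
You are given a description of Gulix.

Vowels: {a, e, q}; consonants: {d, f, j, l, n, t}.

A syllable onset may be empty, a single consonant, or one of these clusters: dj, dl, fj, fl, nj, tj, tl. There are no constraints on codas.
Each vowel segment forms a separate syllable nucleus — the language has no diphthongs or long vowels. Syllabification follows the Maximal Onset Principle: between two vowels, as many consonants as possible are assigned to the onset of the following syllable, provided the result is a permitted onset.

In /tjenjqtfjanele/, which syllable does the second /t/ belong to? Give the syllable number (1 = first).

2

Nuclei (vowels): e, q, a, e, e → 5 syllables.
σ1/σ2 boundary: /nj/ — entire cluster is a permitted onset → onset /nj/, coda ∅.
σ2/σ3 boundary: cluster /tfj/ — the longest permitted-onset suffix is /fj/; onset = /fj/, preceding coda = /t/.
σ3/σ4 boundary: /n/ is a single consonant, so it becomes the next onset.
σ4/σ5 boundary: /l/ is a single consonant, so it becomes the next onset.
Result: tje.njqt.fja.ne.le.
The second /t/ is in the coda of syllable 2 (/njqt/).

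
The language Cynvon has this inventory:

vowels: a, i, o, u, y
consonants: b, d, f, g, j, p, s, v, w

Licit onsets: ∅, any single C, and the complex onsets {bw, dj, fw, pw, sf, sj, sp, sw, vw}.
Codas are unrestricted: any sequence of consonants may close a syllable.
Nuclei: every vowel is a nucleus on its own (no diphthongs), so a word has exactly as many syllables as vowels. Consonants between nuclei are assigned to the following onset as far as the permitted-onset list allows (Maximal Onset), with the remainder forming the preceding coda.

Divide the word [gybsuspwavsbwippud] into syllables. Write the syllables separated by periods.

gyb.sus.pwavs.bwip.pud

The vowels are y, u, a, i, u — 5 nuclei, so 5 syllables.
/y…u/ gap (V1→V2): cluster /bs/ — the longest permitted-onset suffix is /s/; onset = /s/, preceding coda = /b/.
/u…a/ gap (V2→V3): /spw/; trying suffixes from longest down, /pw/ is the first permitted one, so coda /s/ | onset /pw/.
/a…i/ gap (V3→V4): /vsbw/ — longest licit onset from the right is /bw/, leaving /vs/ as coda.
/i…u/ gap (V4→V5): /pp/ — longest licit onset from the right is /p/, leaving /p/ as coda.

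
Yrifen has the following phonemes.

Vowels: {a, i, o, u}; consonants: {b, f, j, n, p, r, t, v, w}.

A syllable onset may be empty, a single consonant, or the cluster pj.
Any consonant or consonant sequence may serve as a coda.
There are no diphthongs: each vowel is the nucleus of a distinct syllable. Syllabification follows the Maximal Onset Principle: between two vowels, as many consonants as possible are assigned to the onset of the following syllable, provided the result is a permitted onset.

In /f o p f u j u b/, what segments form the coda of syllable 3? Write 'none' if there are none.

The vowels are o, u, u — 3 nuclei, so 3 syllables.
V1 /o/ – V2 /u/: /pf/ — longest licit onset from the right is /f/, leaving /p/ as coda.
V2 /u/ – V3 /u/: /j/ → onset of the next syllable (single consonants are always licit onsets).
Syllabification: fop.fu.jub.
Syllable 3 is /jub/: onset /j/, nucleus /u/, coda /b/.

b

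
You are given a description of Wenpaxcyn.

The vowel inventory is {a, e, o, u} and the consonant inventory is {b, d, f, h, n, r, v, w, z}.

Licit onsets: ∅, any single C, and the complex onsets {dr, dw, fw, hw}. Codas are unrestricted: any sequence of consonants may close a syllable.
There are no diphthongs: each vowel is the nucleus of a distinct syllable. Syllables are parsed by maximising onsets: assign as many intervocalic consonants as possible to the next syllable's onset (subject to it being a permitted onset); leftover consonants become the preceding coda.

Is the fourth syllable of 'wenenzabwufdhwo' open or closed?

closed

The vowels are e, e, a, u, o — 5 nuclei, so 5 syllables.
/e…e/ gap (V1→V2): just /n/ — single C goes to the following onset.
/e…a/ gap (V2→V3): /nz/; trying suffixes from longest down, /z/ is the first permitted one, so coda /n/ | onset /z/.
/a…u/ gap (V3→V4): /bw/ splits as /b/ + /w/ (/w/ is the longest suffix that is a licit onset).
/u…o/ gap (V4→V5): /fdhw/; trying suffixes from longest down, /hw/ is the first permitted one, so coda /fd/ | onset /hw/.
Putting it together: we.nen.zab.wufd.hwo.
Syllable 4 is /wufd/ with coda /fd/, so it is closed.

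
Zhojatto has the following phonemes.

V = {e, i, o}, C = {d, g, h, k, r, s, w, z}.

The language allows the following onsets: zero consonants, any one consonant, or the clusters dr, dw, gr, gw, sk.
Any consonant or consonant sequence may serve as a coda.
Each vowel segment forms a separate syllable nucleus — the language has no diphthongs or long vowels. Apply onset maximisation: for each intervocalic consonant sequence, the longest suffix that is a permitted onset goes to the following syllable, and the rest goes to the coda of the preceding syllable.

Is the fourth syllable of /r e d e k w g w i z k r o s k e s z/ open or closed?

Nuclei (vowels): e, e, i, o, e → 5 syllables.
/e…e/ gap (V1→V2): /d/ is a single consonant, so it becomes the next onset.
/e…i/ gap (V2→V3): /kwgw/ splits as /kw/ + /gw/ (/gw/ is the longest suffix that is a licit onset).
/i…o/ gap (V3→V4): /zkr/; trying suffixes from longest down, /r/ is the first permitted one, so coda /zk/ | onset /r/.
/o…e/ gap (V4→V5): /sk/ — entire cluster is a permitted onset → onset /sk/, coda ∅.
Syllabification: re.dekw.gwizk.ro.skesz.
Syllable 4 is /ro/; it ends in its nucleus with no coda, so it is open.

open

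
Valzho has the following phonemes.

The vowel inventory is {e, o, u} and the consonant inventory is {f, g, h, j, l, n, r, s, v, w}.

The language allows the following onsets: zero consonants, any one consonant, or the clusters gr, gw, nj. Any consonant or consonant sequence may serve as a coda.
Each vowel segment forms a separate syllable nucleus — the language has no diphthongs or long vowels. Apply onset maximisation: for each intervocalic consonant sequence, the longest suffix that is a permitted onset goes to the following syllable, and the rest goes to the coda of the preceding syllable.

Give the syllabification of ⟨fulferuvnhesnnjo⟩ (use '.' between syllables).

ful.fe.ruvn.hesn.njo

The vowels are u, e, u, e, o — 5 nuclei, so 5 syllables.
Between /u/ (V1) and /e/ (V2): cluster /lf/ — the longest permitted-onset suffix is /f/; onset = /f/, preceding coda = /l/.
Between /e/ (V2) and /u/ (V3): just /r/ — single C goes to the following onset.
Between /u/ (V3) and /e/ (V4): cluster /vnh/ — the longest permitted-onset suffix is /h/; onset = /h/, preceding coda = /vn/.
Between /e/ (V4) and /o/ (V5): /snnj/ — longest licit onset from the right is /nj/, leaving /sn/ as coda.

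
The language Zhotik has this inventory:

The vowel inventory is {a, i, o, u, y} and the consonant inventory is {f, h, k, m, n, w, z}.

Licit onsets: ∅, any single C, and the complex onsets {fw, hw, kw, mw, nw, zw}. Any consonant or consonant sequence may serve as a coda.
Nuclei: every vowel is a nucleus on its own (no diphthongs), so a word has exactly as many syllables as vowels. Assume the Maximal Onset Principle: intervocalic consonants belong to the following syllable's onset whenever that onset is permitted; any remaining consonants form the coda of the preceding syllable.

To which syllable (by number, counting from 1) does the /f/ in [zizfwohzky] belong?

2

The vowels are i, o, y — 3 nuclei, so 3 syllables.
/i…o/ gap (V1→V2): /zfw/ — longest licit onset from the right is /fw/, leaving /z/ as coda.
/o…y/ gap (V2→V3): /hzk/ — longest licit onset from the right is /k/, leaving /hz/ as coda.
Result: ziz.fwohz.ky.
The /f/ is in the onset of syllable 2 (/fwohz/).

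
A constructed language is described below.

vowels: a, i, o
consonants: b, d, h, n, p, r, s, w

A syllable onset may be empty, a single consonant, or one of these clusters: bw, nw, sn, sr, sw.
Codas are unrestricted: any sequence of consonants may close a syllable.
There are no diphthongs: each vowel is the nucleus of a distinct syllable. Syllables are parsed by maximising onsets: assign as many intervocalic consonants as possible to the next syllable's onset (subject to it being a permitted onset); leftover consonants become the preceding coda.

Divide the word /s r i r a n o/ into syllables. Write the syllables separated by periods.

sri.ra.no

Nuclei (vowels): i, a, o → 3 syllables.
/i…a/ gap (V1→V2): /r/ → onset of the next syllable (single consonants are always licit onsets).
/a…o/ gap (V2→V3): just /n/ — single C goes to the following onset.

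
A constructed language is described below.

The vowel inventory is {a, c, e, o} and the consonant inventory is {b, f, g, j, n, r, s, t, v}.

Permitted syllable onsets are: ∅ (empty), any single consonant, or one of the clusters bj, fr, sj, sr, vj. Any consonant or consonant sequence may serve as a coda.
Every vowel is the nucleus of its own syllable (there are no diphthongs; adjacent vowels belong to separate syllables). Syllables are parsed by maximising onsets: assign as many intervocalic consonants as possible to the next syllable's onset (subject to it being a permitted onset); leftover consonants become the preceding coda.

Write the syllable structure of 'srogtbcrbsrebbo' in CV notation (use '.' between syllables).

CCVCC.CVCC.CCVC.CV

Vowels present: o, c, e, o; each is a nucleus, giving 4 syllables.
Between /o/ (V1) and /c/ (V2): cluster /gtb/ — the longest permitted-onset suffix is /b/; onset = /b/, preceding coda = /gt/.
Between /c/ (V2) and /e/ (V3): /rbsr/; trying suffixes from longest down, /sr/ is the first permitted one, so coda /rb/ | onset /sr/.
Between /e/ (V3) and /o/ (V4): cluster /bb/ — the longest permitted-onset suffix is /b/; onset = /b/, preceding coda = /b/.
Result: srogt.bcrb.sreb.bo.
Mapping each syllable to C/V: /srogt/ → CCVCC, /bcrb/ → CVCC, /sreb/ → CCVC, /bo/ → CV.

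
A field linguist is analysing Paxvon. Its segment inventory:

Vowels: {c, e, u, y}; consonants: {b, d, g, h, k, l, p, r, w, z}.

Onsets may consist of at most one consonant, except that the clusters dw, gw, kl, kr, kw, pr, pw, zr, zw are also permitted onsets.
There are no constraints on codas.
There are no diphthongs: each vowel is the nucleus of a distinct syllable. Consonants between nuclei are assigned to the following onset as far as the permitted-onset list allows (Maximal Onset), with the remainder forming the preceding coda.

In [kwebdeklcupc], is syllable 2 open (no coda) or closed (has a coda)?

open

Vowels present: e, e, c, u, c; each is a nucleus, giving 5 syllables.
V1 /e/ – V2 /e/: cluster /bd/ — the longest permitted-onset suffix is /d/; onset = /d/, preceding coda = /b/.
V2 /e/ – V3 /c/: cluster /kl/ — /kl/ is itself a permitted onset, so the whole cluster goes right; preceding coda = ∅.
V3 /c/ – V4 /u/: nothing intervenes; syllable break is V.V.
V4 /u/ – V5 /c/: just /p/ — single C goes to the following onset.
Putting it together: kweb.de.klc.u.pc.
Syllable 2 is /de/; it ends in its nucleus with no coda, so it is open.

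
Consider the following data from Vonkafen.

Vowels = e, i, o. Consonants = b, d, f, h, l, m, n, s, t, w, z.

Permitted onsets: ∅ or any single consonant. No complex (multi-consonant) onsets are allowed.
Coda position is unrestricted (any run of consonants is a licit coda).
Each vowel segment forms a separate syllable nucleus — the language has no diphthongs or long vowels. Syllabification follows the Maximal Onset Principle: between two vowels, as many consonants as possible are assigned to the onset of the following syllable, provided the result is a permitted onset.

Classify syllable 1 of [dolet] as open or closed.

open

Nuclei (vowels): o, e → 2 syllables.
Between /o/ (V1) and /e/ (V2): /l/ → onset of the next syllable (single consonants are always licit onsets).
Putting it together: do.let.
Syllable 1 is /do/; it ends in its nucleus with no coda, so it is open.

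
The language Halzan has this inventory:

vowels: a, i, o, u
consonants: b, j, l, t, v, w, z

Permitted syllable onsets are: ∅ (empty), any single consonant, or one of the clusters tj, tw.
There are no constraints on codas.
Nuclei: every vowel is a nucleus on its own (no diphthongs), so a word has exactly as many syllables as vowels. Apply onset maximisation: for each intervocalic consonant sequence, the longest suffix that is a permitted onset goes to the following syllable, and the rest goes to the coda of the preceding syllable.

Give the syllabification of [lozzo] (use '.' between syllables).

loz.zo

The vowels are o, o — 2 nuclei, so 2 syllables.
V1 /o/ – V2 /o/: cluster /zz/ — the longest permitted-onset suffix is /z/; onset = /z/, preceding coda = /z/.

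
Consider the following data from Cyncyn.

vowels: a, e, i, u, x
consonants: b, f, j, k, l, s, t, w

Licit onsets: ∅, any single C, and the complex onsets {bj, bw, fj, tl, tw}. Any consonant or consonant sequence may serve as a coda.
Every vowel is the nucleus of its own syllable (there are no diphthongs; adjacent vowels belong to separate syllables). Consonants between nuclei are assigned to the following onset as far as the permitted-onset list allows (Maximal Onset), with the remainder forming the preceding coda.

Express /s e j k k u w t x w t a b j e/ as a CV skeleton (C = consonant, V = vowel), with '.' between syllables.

CVCC.CVC.CVC.CV.CCV

Nuclei (vowels): e, u, x, a, e → 5 syllables.
σ1/σ2 boundary: /jkk/ splits as /jk/ + /k/ (/k/ is the longest suffix that is a licit onset).
σ2/σ3 boundary: cluster /wt/ — the longest permitted-onset suffix is /t/; onset = /t/, preceding coda = /w/.
σ3/σ4 boundary: /wt/; trying suffixes from longest down, /t/ is the first permitted one, so coda /w/ | onset /t/.
σ4/σ5 boundary: cluster /bj/ — /bj/ is itself a permitted onset, so the whole cluster goes right; preceding coda = ∅.
Result: sejk.kuw.txw.ta.bje.
Mapping each syllable to C/V: /sejk/ → CVCC, /kuw/ → CVC, /txw/ → CVC, /ta/ → CV, /bje/ → CCV.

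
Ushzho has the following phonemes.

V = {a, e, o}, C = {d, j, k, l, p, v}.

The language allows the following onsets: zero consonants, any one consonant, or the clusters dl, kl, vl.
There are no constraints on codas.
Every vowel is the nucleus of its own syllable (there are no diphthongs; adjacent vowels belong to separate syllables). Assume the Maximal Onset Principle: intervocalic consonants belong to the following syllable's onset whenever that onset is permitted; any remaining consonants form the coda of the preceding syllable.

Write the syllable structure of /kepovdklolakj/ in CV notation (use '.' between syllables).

CV.CVCC.CCV.CVCC

Vowels present: e, o, o, a; each is a nucleus, giving 4 syllables.
/e…o/ gap (V1→V2): just /p/ — single C goes to the following onset.
/o…o/ gap (V2→V3): /vdkl/ splits as /vd/ + /kl/ (/kl/ is the longest suffix that is a licit onset).
/o…a/ gap (V3→V4): /l/ is a single consonant, so it becomes the next onset.
Result: ke.povd.klo.lakj.
Mapping each syllable to C/V: /ke/ → CV, /povd/ → CVCC, /klo/ → CCV, /lakj/ → CVCC.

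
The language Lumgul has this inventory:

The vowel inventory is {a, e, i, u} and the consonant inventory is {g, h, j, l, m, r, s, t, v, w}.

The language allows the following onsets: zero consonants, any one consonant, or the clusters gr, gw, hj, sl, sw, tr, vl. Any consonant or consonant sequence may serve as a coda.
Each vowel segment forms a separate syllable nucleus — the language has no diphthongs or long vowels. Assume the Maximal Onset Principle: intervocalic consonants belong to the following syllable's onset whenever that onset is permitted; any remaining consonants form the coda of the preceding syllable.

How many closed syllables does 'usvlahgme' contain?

2

Vowels present: u, a, e; each is a nucleus, giving 3 syllables.
V1 /u/ – V2 /a/: /svl/; trying suffixes from longest down, /vl/ is the first permitted one, so coda /s/ | onset /vl/.
V2 /a/ – V3 /e/: cluster /hgm/ — the longest permitted-onset suffix is /m/; onset = /m/, preceding coda = /hg/.
So the parse is us.vlahg.me.
Classifying each syllable: /us/ (closed), /vlahg/ (closed), /me/ (open).
Closed syllables: 2.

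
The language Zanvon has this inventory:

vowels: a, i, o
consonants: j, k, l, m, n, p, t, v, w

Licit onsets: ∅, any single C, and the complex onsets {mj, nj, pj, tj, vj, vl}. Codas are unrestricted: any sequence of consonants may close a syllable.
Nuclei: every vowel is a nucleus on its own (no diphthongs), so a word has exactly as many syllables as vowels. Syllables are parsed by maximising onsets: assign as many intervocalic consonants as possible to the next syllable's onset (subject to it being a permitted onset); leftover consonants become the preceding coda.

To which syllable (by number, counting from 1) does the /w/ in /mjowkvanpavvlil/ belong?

Vowels present: o, a, a, i; each is a nucleus, giving 4 syllables.
/o…a/ gap (V1→V2): /wkv/; trying suffixes from longest down, /v/ is the first permitted one, so coda /wk/ | onset /v/.
/a…a/ gap (V2→V3): cluster /np/ — the longest permitted-onset suffix is /p/; onset = /p/, preceding coda = /n/.
/a…i/ gap (V3→V4): /vvl/ — longest licit onset from the right is /vl/, leaving /v/ as coda.
So the parse is mjowk.van.pav.vlil.
The /w/ is in the coda of syllable 1 (/mjowk/).

1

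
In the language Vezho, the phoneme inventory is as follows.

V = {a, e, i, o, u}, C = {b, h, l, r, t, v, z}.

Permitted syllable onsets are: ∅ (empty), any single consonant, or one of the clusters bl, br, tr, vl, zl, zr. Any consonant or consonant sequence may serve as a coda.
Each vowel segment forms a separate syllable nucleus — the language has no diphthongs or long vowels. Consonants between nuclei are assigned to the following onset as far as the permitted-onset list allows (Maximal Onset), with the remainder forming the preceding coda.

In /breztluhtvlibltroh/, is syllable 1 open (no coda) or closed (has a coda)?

closed

Nuclei (vowels): e, u, i, o → 4 syllables.
σ1/σ2 boundary: cluster /ztl/ — the longest permitted-onset suffix is /l/; onset = /l/, preceding coda = /zt/.
σ2/σ3 boundary: /htvl/; trying suffixes from longest down, /vl/ is the first permitted one, so coda /ht/ | onset /vl/.
σ3/σ4 boundary: /bltr/ splits as /bl/ + /tr/ (/tr/ is the longest suffix that is a licit onset).
Putting it together: brezt.luht.vlibl.troh.
Syllable 1 is /brezt/ with coda /zt/, so it is closed.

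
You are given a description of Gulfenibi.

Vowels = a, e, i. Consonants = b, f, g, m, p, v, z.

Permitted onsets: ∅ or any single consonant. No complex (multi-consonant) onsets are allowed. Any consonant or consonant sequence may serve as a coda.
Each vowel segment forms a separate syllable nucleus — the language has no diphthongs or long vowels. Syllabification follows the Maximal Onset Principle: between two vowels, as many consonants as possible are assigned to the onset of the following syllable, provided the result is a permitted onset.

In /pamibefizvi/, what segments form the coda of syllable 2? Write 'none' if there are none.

Vowels present: a, i, e, i, i; each is a nucleus, giving 5 syllables.
/a…i/ gap (V1→V2): /m/ is a single consonant, so it becomes the next onset.
/i…e/ gap (V2→V3): just /b/ — single C goes to the following onset.
/e…i/ gap (V3→V4): just /f/ — single C goes to the following onset.
/i…i/ gap (V4→V5): /zv/; trying suffixes from longest down, /v/ is the first permitted one, so coda /z/ | onset /v/.
Result: pa.mi.be.fiz.vi.
Syllable 2 is /mi/: onset /m/, nucleus /i/, coda ∅.

none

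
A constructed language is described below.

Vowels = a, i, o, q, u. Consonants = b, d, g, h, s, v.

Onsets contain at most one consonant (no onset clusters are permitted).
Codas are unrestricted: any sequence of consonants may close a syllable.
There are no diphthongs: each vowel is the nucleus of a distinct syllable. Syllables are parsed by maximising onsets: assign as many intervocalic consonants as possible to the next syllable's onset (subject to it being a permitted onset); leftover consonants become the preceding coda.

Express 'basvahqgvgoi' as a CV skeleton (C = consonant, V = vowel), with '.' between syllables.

Vowels present: a, a, q, o, i; each is a nucleus, giving 5 syllables.
V1 /a/ – V2 /a/: cluster /sv/ — the longest permitted-onset suffix is /v/; onset = /v/, preceding coda = /s/.
V2 /a/ – V3 /q/: /h/ is a single consonant, so it becomes the next onset.
V3 /q/ – V4 /o/: /gvg/ splits as /gv/ + /g/ (/g/ is the longest suffix that is a licit onset).
V4 /o/ – V5 /i/: no consonants, so the boundary falls immediately after /o/.
Syllabification: bas.va.hqgv.go.i.
Mapping each syllable to C/V: /bas/ → CVC, /va/ → CV, /hqgv/ → CVCC, /go/ → CV, /i/ → V.

CVC.CV.CVCC.CV.V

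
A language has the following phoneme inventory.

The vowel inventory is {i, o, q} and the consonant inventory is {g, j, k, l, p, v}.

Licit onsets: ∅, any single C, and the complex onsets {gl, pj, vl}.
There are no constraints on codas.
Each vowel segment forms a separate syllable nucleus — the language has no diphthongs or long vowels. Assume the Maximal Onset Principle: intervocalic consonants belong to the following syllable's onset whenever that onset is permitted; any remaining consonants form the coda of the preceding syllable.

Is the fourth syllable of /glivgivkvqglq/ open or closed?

open

The vowels are i, i, q, q — 4 nuclei, so 4 syllables.
σ1/σ2 boundary: cluster /vg/ — the longest permitted-onset suffix is /g/; onset = /g/, preceding coda = /v/.
σ2/σ3 boundary: cluster /vkv/ — the longest permitted-onset suffix is /v/; onset = /v/, preceding coda = /vk/.
σ3/σ4 boundary: /gl/ is a licit onset in full, so it all attaches to the next syllable.
Result: gliv.givk.vq.glq.
Syllable 4 is /glq/; it ends in its nucleus with no coda, so it is open.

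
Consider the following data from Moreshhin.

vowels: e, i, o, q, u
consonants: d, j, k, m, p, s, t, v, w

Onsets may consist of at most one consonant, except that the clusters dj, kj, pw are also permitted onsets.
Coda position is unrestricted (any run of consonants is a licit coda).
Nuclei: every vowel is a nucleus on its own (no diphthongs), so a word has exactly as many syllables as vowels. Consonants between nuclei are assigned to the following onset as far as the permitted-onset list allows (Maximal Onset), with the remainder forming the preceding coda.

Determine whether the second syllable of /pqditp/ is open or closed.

closed

Nuclei (vowels): q, i → 2 syllables.
V1 /q/ – V2 /i/: just /d/ — single C goes to the following onset.
Putting it together: pq.ditp.
Syllable 2 is /ditp/ with coda /tp/, so it is closed.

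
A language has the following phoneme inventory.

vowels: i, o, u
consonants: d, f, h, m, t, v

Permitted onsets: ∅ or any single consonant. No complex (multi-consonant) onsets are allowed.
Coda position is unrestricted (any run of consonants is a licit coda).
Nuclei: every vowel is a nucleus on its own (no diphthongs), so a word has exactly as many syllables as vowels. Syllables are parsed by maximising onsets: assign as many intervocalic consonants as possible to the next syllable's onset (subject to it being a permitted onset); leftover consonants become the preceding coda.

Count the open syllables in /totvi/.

Nuclei (vowels): o, i → 2 syllables.
σ1/σ2 boundary: cluster /tv/ — the longest permitted-onset suffix is /v/; onset = /v/, preceding coda = /t/.
Result: tot.vi.
Classifying each syllable: /tot/ (closed), /vi/ (open).
Open syllables: 1.

1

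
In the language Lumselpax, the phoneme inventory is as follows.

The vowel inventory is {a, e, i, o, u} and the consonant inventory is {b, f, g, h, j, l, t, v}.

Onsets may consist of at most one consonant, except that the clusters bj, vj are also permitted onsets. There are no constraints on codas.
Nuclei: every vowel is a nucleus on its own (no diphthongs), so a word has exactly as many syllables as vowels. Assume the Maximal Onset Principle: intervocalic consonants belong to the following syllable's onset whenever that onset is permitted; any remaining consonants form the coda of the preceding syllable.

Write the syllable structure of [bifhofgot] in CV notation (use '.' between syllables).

CVC.CVC.CVC

Nuclei (vowels): i, o, o → 3 syllables.
Between /i/ (V1) and /o/ (V2): cluster /fh/ — the longest permitted-onset suffix is /h/; onset = /h/, preceding coda = /f/.
Between /o/ (V2) and /o/ (V3): /fg/; trying suffixes from longest down, /g/ is the first permitted one, so coda /f/ | onset /g/.
Syllabification: bif.hof.got.
Mapping each syllable to C/V: /bif/ → CVC, /hof/ → CVC, /got/ → CVC.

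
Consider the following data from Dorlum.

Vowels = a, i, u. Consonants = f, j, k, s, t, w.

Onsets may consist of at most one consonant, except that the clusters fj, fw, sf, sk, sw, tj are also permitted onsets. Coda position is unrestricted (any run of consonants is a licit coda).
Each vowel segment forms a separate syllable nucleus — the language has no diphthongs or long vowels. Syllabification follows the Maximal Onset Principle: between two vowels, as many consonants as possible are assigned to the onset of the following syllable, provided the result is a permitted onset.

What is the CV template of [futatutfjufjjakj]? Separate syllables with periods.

CV.CV.CVC.CCVCC.CVCC

Nuclei (vowels): u, a, u, u, a → 5 syllables.
V1 /u/ – V2 /a/: /t/ is a single consonant, so it becomes the next onset.
V2 /a/ – V3 /u/: just /t/ — single C goes to the following onset.
V3 /u/ – V4 /u/: /tfj/; trying suffixes from longest down, /fj/ is the first permitted one, so coda /t/ | onset /fj/.
V4 /u/ – V5 /a/: /fjj/ — longest licit onset from the right is /j/, leaving /fj/ as coda.
Result: fu.ta.tut.fjufj.jakj.
Mapping each syllable to C/V: /fu/ → CV, /ta/ → CV, /tut/ → CVC, /fjufj/ → CCVCC, /jakj/ → CVCC.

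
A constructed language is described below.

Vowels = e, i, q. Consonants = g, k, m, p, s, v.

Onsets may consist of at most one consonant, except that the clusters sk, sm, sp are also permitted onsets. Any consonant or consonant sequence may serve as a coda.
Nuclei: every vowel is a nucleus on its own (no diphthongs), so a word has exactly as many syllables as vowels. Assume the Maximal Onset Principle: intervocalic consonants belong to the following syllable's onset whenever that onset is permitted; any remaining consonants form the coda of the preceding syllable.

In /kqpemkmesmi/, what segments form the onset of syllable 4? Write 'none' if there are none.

sm

Nuclei (vowels): q, e, e, i → 4 syllables.
V1 /q/ – V2 /e/: /p/ is a single consonant, so it becomes the next onset.
V2 /e/ – V3 /e/: /mkm/ splits as /mk/ + /m/ (/m/ is the longest suffix that is a licit onset).
V3 /e/ – V4 /i/: /sm/ — entire cluster is a permitted onset → onset /sm/, coda ∅.
Result: kq.pemk.me.smi.
Syllable 4 is /smi/: onset /sm/, nucleus /i/, coda ∅.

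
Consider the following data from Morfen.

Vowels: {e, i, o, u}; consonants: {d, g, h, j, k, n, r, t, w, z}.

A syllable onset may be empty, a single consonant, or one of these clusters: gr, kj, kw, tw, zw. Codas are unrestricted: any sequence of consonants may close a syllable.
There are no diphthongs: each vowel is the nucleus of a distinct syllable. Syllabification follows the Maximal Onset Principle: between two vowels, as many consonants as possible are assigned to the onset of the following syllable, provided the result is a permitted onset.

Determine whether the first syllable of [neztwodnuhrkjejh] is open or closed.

closed

Vowels present: e, o, u, e; each is a nucleus, giving 4 syllables.
/e…o/ gap (V1→V2): cluster /ztw/ — the longest permitted-onset suffix is /tw/; onset = /tw/, preceding coda = /z/.
/o…u/ gap (V2→V3): /dn/; trying suffixes from longest down, /n/ is the first permitted one, so coda /d/ | onset /n/.
/u…e/ gap (V3→V4): /hrkj/ splits as /hr/ + /kj/ (/kj/ is the longest suffix that is a licit onset).
Result: nez.twod.nuhr.kjejh.
Syllable 1 is /nez/ with coda /z/, so it is closed.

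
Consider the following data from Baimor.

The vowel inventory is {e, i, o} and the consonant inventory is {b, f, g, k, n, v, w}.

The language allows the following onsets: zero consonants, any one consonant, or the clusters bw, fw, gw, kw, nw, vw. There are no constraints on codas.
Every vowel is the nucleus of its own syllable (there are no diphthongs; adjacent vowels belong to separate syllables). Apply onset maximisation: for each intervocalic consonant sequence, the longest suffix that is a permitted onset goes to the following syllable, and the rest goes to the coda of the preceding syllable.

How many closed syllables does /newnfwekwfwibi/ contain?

The vowels are e, e, i, i — 4 nuclei, so 4 syllables.
/e…e/ gap (V1→V2): cluster /wnfw/ — the longest permitted-onset suffix is /fw/; onset = /fw/, preceding coda = /wn/.
/e…i/ gap (V2→V3): /kwfw/ — longest licit onset from the right is /fw/, leaving /kw/ as coda.
/i…i/ gap (V3→V4): /b/ → onset of the next syllable (single consonants are always licit onsets).
Result: newn.fwekw.fwi.bi.
Classifying each syllable: /newn/ (closed), /fwekw/ (closed), /fwi/ (open), /bi/ (open).
Closed syllables: 2.

2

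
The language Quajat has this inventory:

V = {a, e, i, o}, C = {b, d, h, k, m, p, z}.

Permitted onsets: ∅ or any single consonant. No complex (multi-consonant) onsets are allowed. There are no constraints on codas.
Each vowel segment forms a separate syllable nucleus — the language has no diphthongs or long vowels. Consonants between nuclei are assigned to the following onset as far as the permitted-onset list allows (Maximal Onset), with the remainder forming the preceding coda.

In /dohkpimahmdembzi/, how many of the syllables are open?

The vowels are o, i, a, e, i — 5 nuclei, so 5 syllables.
/o…i/ gap (V1→V2): /hkp/ — longest licit onset from the right is /p/, leaving /hk/ as coda.
/i…a/ gap (V2→V3): /m/ is a single consonant, so it becomes the next onset.
/a…e/ gap (V3→V4): cluster /hmd/ — the longest permitted-onset suffix is /d/; onset = /d/, preceding coda = /hm/.
/e…i/ gap (V4→V5): /mbz/ splits as /mb/ + /z/ (/z/ is the longest suffix that is a licit onset).
Putting it together: dohk.pi.mahm.demb.zi.
Classifying each syllable: /dohk/ (closed), /pi/ (open), /mahm/ (closed), /demb/ (closed), /zi/ (open).
Open syllables: 2.

2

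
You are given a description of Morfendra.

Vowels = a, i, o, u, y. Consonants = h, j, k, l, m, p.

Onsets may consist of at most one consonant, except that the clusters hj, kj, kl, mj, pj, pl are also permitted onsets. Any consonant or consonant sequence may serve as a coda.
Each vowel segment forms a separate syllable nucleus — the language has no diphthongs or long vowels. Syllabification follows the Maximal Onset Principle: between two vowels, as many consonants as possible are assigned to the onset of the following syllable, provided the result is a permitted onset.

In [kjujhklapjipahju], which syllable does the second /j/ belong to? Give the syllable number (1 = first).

Vowels present: u, a, i, a, u; each is a nucleus, giving 5 syllables.
σ1/σ2 boundary: /jhkl/ splits as /jh/ + /kl/ (/kl/ is the longest suffix that is a licit onset).
σ2/σ3 boundary: cluster /pj/ — /pj/ is itself a permitted onset, so the whole cluster goes right; preceding coda = ∅.
σ3/σ4 boundary: just /p/ — single C goes to the following onset.
σ4/σ5 boundary: cluster /hj/ — /hj/ is itself a permitted onset, so the whole cluster goes right; preceding coda = ∅.
Syllabification: kjujh.kla.pji.pa.hju.
The second /j/ is in the coda of syllable 1 (/kjujh/).

1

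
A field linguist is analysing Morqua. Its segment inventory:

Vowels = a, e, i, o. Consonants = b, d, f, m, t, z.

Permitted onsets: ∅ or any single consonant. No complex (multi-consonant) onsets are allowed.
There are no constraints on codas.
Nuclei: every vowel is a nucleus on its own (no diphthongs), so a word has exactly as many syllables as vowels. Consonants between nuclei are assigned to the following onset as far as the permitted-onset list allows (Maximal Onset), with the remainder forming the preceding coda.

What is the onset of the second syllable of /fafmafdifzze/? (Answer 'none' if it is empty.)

m

Vowels present: a, a, i, e; each is a nucleus, giving 4 syllables.
/a…a/ gap (V1→V2): /fm/; trying suffixes from longest down, /m/ is the first permitted one, so coda /f/ | onset /m/.
/a…i/ gap (V2→V3): cluster /fd/ — the longest permitted-onset suffix is /d/; onset = /d/, preceding coda = /f/.
/i…e/ gap (V3→V4): /fzz/ splits as /fz/ + /z/ (/z/ is the longest suffix that is a licit onset).
So the parse is faf.maf.difz.ze.
Syllable 2 is /maf/: onset /m/, nucleus /a/, coda /f/.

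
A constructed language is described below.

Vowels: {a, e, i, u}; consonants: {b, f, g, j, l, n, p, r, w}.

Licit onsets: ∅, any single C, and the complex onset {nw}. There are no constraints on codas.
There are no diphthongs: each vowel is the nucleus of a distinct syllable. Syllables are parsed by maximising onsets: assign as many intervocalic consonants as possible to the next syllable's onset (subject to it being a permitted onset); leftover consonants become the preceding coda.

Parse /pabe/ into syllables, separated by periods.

pa.be

The vowels are a, e — 2 nuclei, so 2 syllables.
σ1/σ2 boundary: /b/ is a single consonant, so it becomes the next onset.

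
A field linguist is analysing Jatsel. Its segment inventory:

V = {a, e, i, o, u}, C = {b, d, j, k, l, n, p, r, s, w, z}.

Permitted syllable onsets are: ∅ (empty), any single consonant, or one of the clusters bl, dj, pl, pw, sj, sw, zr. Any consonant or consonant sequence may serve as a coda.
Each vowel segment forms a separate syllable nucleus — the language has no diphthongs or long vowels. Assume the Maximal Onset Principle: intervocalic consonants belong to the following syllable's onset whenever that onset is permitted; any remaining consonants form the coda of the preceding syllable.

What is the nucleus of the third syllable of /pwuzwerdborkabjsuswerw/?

o

The vowels are u, e, o, a, u, e — 6 nuclei, so 6 syllables.
The third nucleus (vowel 3 from the left) is /o/.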